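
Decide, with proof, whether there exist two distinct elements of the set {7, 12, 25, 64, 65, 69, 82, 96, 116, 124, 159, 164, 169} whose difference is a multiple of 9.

7 and 25 are such a pair.

Both 7 and 25 leave remainder 7 on division by 9; their difference 18 = 2·9 is a multiple of 9.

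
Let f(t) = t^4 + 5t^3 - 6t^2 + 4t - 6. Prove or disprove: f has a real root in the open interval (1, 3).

Yes, f has a root in the interval.

f(1) = -2 and f(3) = 168, which have opposite signs.
f is continuous everywhere (it is a polynomial), in particular on [1, 3].
By the Intermediate Value Theorem, f takes the value 0 somewhere in the open interval.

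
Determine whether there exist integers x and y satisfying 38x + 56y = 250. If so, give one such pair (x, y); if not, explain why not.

Every value of 38x + 56y is a multiple of gcd(38, 56) = 2; since 2 ∣ 250, solutions exist.
Dividing through by 2 reduces the equation to 19x + 28y = 125.
Dividing repeatedly: 28 = 1·19 + 9, 19 = 2·9 + 1, 9 = 9·1 + 0.
Unwinding: 1 = 19 − 2·9 = 19 − 2·(28 − 1·19) = −2·28 + 3·19, i.e. 19·3 + 28·(-2) = 1.
Multiplying through by 125: x = 3·125 = 375, y = (-2)·125 = -250 is a solution.
The general solution is x = 375 + 28k, y = -250 − 19k; taking k = -13 gives the smaller pair x = 11, y = -3.
Indeed 38·11 + 56·(-3) = 418 − 168 = 250.

x = 11, y = -3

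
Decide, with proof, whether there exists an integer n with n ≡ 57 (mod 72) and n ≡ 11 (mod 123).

gcd(72, 123) = 3. If n ≡ 57 (mod 72) and n ≡ 11 (mod 123), then n ≡ 57 (mod 3) and n ≡ 11 (mod 3).
These are incompatible: 57 − 11 = 46 is not divisible by 3.
Hence the system has no solution.

No such integer exists.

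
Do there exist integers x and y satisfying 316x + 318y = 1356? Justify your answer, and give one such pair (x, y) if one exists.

x = 117, y = -112

Every value of 316x + 318y is a multiple of gcd(316, 318) = 2; since 2 ∣ 1356, solutions exist.
Dividing through by 2 reduces the equation to 158x + 159y = 678.
Run the Euclidean algorithm on 159 and 158: 159 = 1·158 + 1, 158 = 158·1 + 0.
Working back up the chain: 1 = 159 − 1·158. So 158·(-1) + 159·1 = 1.
Multiplying through by 678: x = (-1)·678 = -678, y = 1·678 = 678 is a solution.
The general solution is x = -678 + 159k, y = 678 − 158k; taking k = 5 gives the smaller pair x = 117, y = -112.
Check: 316·117 + 318·(-112) = 36972 − 35616 = 1356. ✓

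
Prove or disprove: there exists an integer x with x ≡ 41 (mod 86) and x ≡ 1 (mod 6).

Here gcd(86, 6) = 2, and both 41 and 1 leave remainder 1 mod 2, so the system is consistent.
List candidates x ≡ 41 (mod 86): 41, 127. Modulo 6 these are 5, 1; 127 gives 1 as required.
Indeed 127 ≡ 41 (mod 86) and 127 ≡ 1 (mod 6).

x = 127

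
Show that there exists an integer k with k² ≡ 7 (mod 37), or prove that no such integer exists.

Take k = 9. Then 9² = 81 = 2·37 + 7, so 9² ≡ 7 (mod 37).

k = 9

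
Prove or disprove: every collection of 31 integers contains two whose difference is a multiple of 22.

There are exactly 22 possible remainders on division by 22.
Placing 31 integers into 22 classes, some class receives at least two — say a and b.
Equal remainders mean a − b ≡ 0 (mod 22), so 22 divides their difference.

True.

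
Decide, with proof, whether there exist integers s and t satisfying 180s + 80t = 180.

gcd(180, 80) = 20, and 20 divides 180, so integer solutions exist.
Dividing through by 20 reduces the equation to 9s + 4t = 9.
Euclidean algorithm: 9 = 2·4 + 1, 4 = 4·1 + 0.
Working back up the chain: 1 = 9 − 2·4. So 9·1 + 4·(-2) = 1.
Times 9: 9·9 + 4·(-18) = 9, so (9, -18) solves it.
Subtracting 2·4 from s and adding 2·9 to t gives the tidier solution (1, 0).
Indeed 180·1 + 80·0 = 180 + 0 = 180.

s = 1, t = 0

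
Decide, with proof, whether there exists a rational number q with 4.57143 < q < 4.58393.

Multiplying by 12: 12·4.57143 = 54.85716 and 12·4.58393 = 55.00716, so the integer 55 lies strictly between them.
So q = 55/12 works: it is a ratio of integers, and dividing 12·4.57143 < 55 < 12·4.58393 through by 12 gives 4.57143 < 55/12 < 4.58393.

q = 55/12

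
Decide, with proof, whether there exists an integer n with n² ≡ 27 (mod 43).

Apply Euler's criterion with the prime 43: 27 is a quadratic residue iff 27^21 ≡ 1 (mod 43), and a non-residue iff it is ≡ −1.
Repeated squaring mod 43: 27^2 = 729 ≡ 41; 27^4 ≡ 41² = 1681 ≡ 4; 27^8 ≡ 4² = 16 ≡ 16; 27^16 ≡ 16² = 256 ≡ 41.
Since 21 = 16 + 4 + 1, 27^21 ≡ 41 · 4 · 27; multiplying out mod 43: 41·4 = 164 ≡ 35, then 35·27 = 945 ≡ 42. Thus 27^21 ≡ 42 ≡ −1 (mod 43).
The value −1 means 27 is a non-residue modulo 43, so n² ≡ 27 (mod 43) is impossible.

No such integer exists.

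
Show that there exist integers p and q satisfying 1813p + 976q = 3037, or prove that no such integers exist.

p = 905, q = -1678

Since gcd(1813, 976) = 1, every integer is an integer combination of 1813 and 976.
Run the Euclidean algorithm on 1813 and 976: 1813 = 1·976 + 837, 976 = 1·837 + 139, 837 = 6·139 + 3, 139 = 46·3 + 1, 3 = 3·1 + 0.
Unwinding: 1 = 139 − 46·3 = 139 − 46·(837 − 6·139) = −46·837 + 277·139 = −46·837 + 277·(976 − 1·837) = 277·976 − 323·837 = 277·976 − 323·(1813 − 1·976) = −323·1813 + 600·976, i.e. 1813·(-323) + 976·600 = 1.
Times 3037: 1813·(-980951) + 976·1822200 = 3037, so (-980951, 1822200) solves it.
The general solution is p = -980951 + 976k, q = 1822200 − 1813k; taking k = 1006 gives the smaller pair p = 905, q = -1678.
Check: 1813·905 + 976·(-1678) = 1640765 − 1637728 = 3037. ✓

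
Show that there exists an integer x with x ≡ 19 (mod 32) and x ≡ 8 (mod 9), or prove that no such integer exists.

The moduli 32 and 9 are coprime, so by the Chinese Remainder Theorem a unique solution modulo 288 exists.
Any solution of the first congruence is x = 19 + 32t; substituting into the second, 32t ≡ 8 − 19 ≡ 7 (mod 9).
32 ≡ 5 (mod 9), so this reads 5t ≡ 7 (mod 9). Note 5·2 = 10 ≡ 1 (mod 9) (as 10 − 1 = 1·9), so 5⁻¹ ≡ 2.
Multiplying by 2: t ≡ 2·7 = 14 ≡ 5 (mod 9).
Taking t = 5 gives x = 19 + 32·5 = 179.
Indeed 179 ≡ 19 (mod 32) and 179 ≡ 8 (mod 9).

x = 179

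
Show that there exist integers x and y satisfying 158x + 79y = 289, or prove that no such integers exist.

There are no such integers.

Both 158 and 79 are divisible by gcd(158, 79) = 79, hence so is any combination 158x + 79y.
But 289 = 79·3 + 52, so 79 ∤ 289.
Hence no integers x, y satisfy the equation.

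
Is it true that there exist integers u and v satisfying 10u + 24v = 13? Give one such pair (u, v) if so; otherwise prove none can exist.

Any value of 10u + 24v is a multiple of gcd(10, 24) = 2.
However 13 leaves remainder 1 on division by 2.
So the equation is unsolvable over ℤ.

There are no such integers.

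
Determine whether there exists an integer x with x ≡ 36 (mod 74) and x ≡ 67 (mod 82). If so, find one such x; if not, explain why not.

No, no such integer exists.

gcd(74, 82) = 2. If x ≡ 36 (mod 74) and x ≡ 67 (mod 82), then x ≡ 36 (mod 2) and x ≡ 67 (mod 2).
But 36 mod 2 = 0 while 67 mod 2 = 1, a contradiction.
Therefore no such x exists.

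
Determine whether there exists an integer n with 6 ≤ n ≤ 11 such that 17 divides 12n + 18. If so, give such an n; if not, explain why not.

n = 7

Try n = 7: 12·7 + 18 = 102 = 6·17, which is divisible by 17.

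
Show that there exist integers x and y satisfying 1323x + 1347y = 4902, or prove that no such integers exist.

x = 357, y = -347

Every value of 1323x + 1347y is a multiple of gcd(1323, 1347) = 3; since 3 ∣ 4902, solutions exist.
Dividing through by 3 reduces the equation to 441x + 449y = 1634.
Run the Euclidean algorithm on 449 and 441: 449 = 1·441 + 8, 441 = 55·8 + 1, 8 = 8·1 + 0.
Unwinding: 1 = 441 − 55·8 = 441 − 55·(449 − 1·441) = −55·449 + 56·441, i.e. 441·56 + 449·(-55) = 1.
Multiplying through by 1634: x = 56·1634 = 91504, y = (-55)·1634 = -89870 is a solution.
The general solution is x = 91504 + 449k, y = -89870 − 441k; taking k = -203 gives the smaller pair x = 357, y = -347.
Indeed 1323·357 + 1347·(-347) = 472311 − 467409 = 4902.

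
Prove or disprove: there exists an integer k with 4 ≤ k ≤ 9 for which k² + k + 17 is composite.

No, no such integer k in that range exists.

The values for k = 4, 5, …, 9 are 37, 47, 59, 73, 89, 107, and each of these is prime.
So no value in the range makes the expression composite.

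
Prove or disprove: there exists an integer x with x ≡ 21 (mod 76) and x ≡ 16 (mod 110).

gcd(76, 110) = 2. If x ≡ 21 (mod 76) and x ≡ 16 (mod 110), then x ≡ 21 (mod 2) and x ≡ 16 (mod 2).
But 21 mod 2 = 1 while 16 mod 2 = 0, a contradiction.
So no integer satisfies both congruences.

No, no such integer exists.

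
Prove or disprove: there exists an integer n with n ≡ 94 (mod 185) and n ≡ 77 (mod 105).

No such integer exists.

Reduce both congruences modulo 5, which divides 185 and 105: they say n ≡ 94 (mod 5) and n ≡ 77 (mod 5).
These are incompatible: 94 − 77 = 17 is not divisible by 5.
So no integer satisfies both congruences.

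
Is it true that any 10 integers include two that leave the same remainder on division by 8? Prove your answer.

Each integer lies in one of the 8 residue classes modulo 8.
Placing 10 integers into 8 classes, some class receives at least two — say a and b.
That is, a and b leave the same remainder on division by 8, as claimed.

Yes.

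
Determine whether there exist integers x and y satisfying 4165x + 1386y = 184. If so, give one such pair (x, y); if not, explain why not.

gcd(4165, 1386) = 7, so every integer of the form 4165x + 1386y is a multiple of 7.
But 184 is not a multiple of 7 (it leaves remainder 2).
So the equation is unsolvable over ℤ.

No, no such integers exist.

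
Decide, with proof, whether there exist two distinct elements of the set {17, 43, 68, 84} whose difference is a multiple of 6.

Reduce each element modulo 6: 17↦5, 43↦1, 68↦2, 84↦0.
These 4 residues are pairwise different, hence no difference of two elements is divisible by 6.

There is no such pair.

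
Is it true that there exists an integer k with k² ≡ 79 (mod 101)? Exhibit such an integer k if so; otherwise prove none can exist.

k = 33

k = 33 works: 33² = 1089, and 1089 − 79 = 1010 = 10·101.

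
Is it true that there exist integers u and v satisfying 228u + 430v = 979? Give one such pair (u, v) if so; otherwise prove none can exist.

Any value of 228u + 430v is a multiple of gcd(228, 430) = 2.
But 979 = 2·489 + 1, so 2 ∤ 979.
Hence no integers u, v satisfy the equation.

No, no such integers exist.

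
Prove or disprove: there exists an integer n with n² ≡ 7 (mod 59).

Take n = 19. Then 19² = 361 = 6·59 + 7, so 19² ≡ 7 (mod 59).

n = 19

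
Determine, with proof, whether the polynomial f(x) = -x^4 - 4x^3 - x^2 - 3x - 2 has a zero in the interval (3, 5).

No such root exists.

f(3) = -209 and f(5) = -1167, both negative, so a sign-change argument is unavailable; we show f keeps this sign on the whole interval.
Substitute x = 3 + u, where 0 < u < 2 on the interval. Expanding, f(3 + u) = -u^4 - 16u^3 - 91u^2 - 225u - 209.
All 5 nonzero coefficients of this polynomial in u are negative; hence for u > 0 the value is a sum of negative terms (the constant -209 among them).
So f is strictly negative on (3, 5); no root exists in the interval.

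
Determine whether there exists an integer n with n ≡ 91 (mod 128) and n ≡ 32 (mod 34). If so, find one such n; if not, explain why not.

No, no such integer exists.

gcd(128, 34) = 2. If n ≡ 91 (mod 128) and n ≡ 32 (mod 34), then n ≡ 91 (mod 2) and n ≡ 32 (mod 2).
However 91 ≡ 1 and 32 ≡ 0 (mod 2), and 1 ≠ 0.
Hence the system has no solution.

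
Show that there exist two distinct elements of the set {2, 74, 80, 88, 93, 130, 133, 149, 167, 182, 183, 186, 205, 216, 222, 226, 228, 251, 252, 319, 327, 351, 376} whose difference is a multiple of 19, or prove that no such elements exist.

The pair (74, 93) works.

Both 74 and 93 leave remainder 17 on division by 19; their difference 19 = 1·19 is a multiple of 19.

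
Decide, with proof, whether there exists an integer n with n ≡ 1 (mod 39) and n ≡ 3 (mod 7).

The moduli 39 and 7 are coprime, so by the Chinese Remainder Theorem a unique solution modulo 273 exists.
Any solution of the first congruence is n = 1 + 39t; substituting into the second, 39t ≡ 3 − 1 ≡ 2 (mod 7).
39 ≡ 4 (mod 7), so this reads 4t ≡ 2 (mod 7). Since 4·2 = 8 = 1·7 + 1, the inverse of 4 mod 7 is 2.
Therefore t ≡ 2·2 = 4 (mod 7).
Taking t = 4 gives n = 1 + 39·4 = 157.
Verify: 157 = 4·39 + 1 and 157 = 22·7 + 3. ✓

n = 157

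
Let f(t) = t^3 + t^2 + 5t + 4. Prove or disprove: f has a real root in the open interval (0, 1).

No such root exists.

Evaluate at the endpoints: f(0) = 4, f(1) = 11 — same sign (positive).
The derivative f'(t) = 3t^2 + 2t + 5 is a quadratic with discriminant 2² − 4·3·5 = -56 < 0; it never vanishes, so it is always positive (sign of the leading coefficient).
So f is strictly increasing; between 0 and 1 its values lie between f(0) = 4 and f(1) = 11, all positive. Therefore f has no root in (0, 1).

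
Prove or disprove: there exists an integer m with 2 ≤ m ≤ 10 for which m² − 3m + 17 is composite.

At m = 8: 8² − 3·8 + 17 = 57 = 3·19, which is composite.

m = 8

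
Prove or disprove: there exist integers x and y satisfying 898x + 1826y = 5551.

Both 898 and 1826 are divisible by gcd(898, 1826) = 2, hence so is any combination 898x + 1826y.
But 5551 is not a multiple of 2 (it leaves remainder 1).
So the equation is unsolvable over ℤ.

No such integers exist.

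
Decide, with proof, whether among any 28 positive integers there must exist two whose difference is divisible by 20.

True.

Each integer lies in one of the 20 residue classes modulo 20.
Since 28 > 20, two of the 28 integers must share a residue class by the pigeonhole principle; call them a and b.
Then a ≡ b (mod 20), i.e. 20 ∣ (a − b).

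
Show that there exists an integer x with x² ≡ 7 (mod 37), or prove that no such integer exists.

x = 9

x = 9 works: 9² = 81, and 81 − 7 = 74 = 2·37.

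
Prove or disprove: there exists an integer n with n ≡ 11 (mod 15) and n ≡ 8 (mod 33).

The moduli are not coprime: gcd(15, 33) = 3. Compatibility requires 3 ∣ (8 − 11) = -3, which holds, so solutions exist.
The integers ≡ 11 (mod 15) are 11, 26, 41, …; their remainders mod 33 are 11, 26, 8, so n = 41 is the first that is ≡ 8 (mod 33).
Verify: 41 = 2·15 + 11 and 41 = 1·33 + 8. ✓

n = 41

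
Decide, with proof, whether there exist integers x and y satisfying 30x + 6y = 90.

x = 0, y = 15

gcd(30, 6) = 6, and 6 divides 90, so integer solutions exist.
Dividing through by 6 reduces the equation to 5x + 1y = 15.
The coefficient of y is 1, so setting x = 0 and y = 15 already solves it.
Indeed 30·0 + 6·15 = 0 + 90 = 90.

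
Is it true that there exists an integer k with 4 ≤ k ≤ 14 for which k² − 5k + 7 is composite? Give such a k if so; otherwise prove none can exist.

At k = 13: 13² − 5·13 + 7 = 111 = 3·37, which is composite.

k = 13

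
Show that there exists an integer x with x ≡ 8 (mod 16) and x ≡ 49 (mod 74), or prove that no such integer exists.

There is no such integer.

Reduce both congruences modulo 2, which divides 16 and 74: they say x ≡ 8 (mod 2) and x ≡ 49 (mod 2).
However 8 ≡ 0 and 49 ≡ 1 (mod 2), and 0 ≠ 1.
So no integer satisfies both congruences.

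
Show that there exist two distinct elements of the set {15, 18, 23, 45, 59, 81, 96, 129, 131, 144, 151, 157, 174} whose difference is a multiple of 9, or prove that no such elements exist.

Both 15 and 96 leave remainder 6 on division by 9; their difference 81 = 9·9 is a multiple of 9.

Yes: 15 and 96.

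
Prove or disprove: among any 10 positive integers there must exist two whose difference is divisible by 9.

Partition the integers by their residue mod 9; there are 9 classes.
With 10 integers and only 9 classes, the pigeonhole principle forces two of them, say a and b, into the same class.
Then a ≡ b (mod 9), i.e. 9 ∣ (a − b).

Yes.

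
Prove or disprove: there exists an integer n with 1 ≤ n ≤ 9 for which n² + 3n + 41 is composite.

At n = 6: 6² + 3·6 + 41 = 95 = 5·19, which is composite.

n = 6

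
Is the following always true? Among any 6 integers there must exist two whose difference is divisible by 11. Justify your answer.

No, the set {20, 21, 22, 23, 24, 25} is a counterexample.

Try 6 consecutive integers, 20, 21, …, 25. Their remainders mod 11 are 9, 10, 0, 1, 2, 3 — pairwise different, as any 6 ≤ 11 consecutive integers have distinct residues.
No two share a residue, so no pair has difference divisible by 11; the claim fails for this set.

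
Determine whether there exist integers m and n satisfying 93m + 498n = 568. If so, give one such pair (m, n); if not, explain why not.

No such integers exist.

gcd(93, 498) = 3, so every integer of the form 93m + 498n is a multiple of 3.
However 568 leaves remainder 1 on division by 3.
Therefore 93m + 498n = 568 has no solution in integers.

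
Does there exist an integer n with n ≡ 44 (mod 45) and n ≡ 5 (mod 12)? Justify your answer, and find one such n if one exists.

n = 89

gcd(45, 12) = 3. A simultaneous solution exists iff 44 ≡ 5 (mod 3); here 44 mod 3 = 2 = 5 mod 3, so it does.
List candidates n ≡ 44 (mod 45): 44, 89. Modulo 12 these are 8, 5; 89 gives 5 as required.
Indeed 89 ≡ 44 (mod 45) and 89 ≡ 5 (mod 12).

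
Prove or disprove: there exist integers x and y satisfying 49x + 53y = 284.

49 and 53 are coprime, so 49x + 53y ranges over all of ℤ.
Dividing repeatedly: 53 = 1·49 + 4, 49 = 12·4 + 1, 4 = 4·1 + 0.
Working back up the chain: 1 = 49 − 12·4 = 49 − 12·(53 − 1·49) = −12·53 + 13·49. So 49·13 + 53·(-12) = 1.
Times 284: 49·3692 + 53·(-3408) = 284, so (3692, -3408) solves it.
Shifting by a multiple of (53, −49) keeps it a solution: x = 3692 − 69·53 = 35, y = -3408 + 69·49 = -27.
Indeed 49·35 + 53·(-27) = 1715 − 1431 = 284.

x = 35, y = -27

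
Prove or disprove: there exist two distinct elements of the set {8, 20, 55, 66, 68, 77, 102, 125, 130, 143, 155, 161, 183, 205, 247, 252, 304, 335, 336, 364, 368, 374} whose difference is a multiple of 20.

Both 8 and 68 leave remainder 8 on division by 20; their difference 60 = 3·20 is a multiple of 20.

8 and 68 are such a pair.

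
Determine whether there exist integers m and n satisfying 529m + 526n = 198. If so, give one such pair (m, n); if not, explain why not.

529 and 526 are coprime, so 529m + 526n ranges over all of ℤ.
Euclidean algorithm: 529 = 1·526 + 3, 526 = 175·3 + 1, 3 = 3·1 + 0.
Unwinding: 1 = 526 − 175·3 = 526 − 175·(529 − 1·526) = −175·529 + 176·526, i.e. 529·(-175) + 526·176 = 1.
Scaling by 198 gives the particular solution (m, n) = (-34650, 34848).
Shifting by a multiple of (526, −529) keeps it a solution: m = -34650 + 66·526 = 66, n = 34848 − 66·529 = -66.
Indeed 529·66 + 526·(-66) = 34914 − 34716 = 198.

m = 66, n = -66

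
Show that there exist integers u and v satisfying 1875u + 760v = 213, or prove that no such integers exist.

Both 1875 and 760 are divisible by gcd(1875, 760) = 5, hence so is any combination 1875u + 760v.
But 213 = 5·42 + 3, so 5 ∤ 213.
Hence no integers u, v satisfy the equation.

No such integers exist.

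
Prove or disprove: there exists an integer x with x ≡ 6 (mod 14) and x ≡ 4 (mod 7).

Both moduli are multiples of 7 = gcd(14, 7), so any solution would satisfy x ≡ 6 and x ≡ 4 modulo 7 simultaneously.
But 6 mod 7 = 6 while 4 mod 7 = 4, a contradiction.
So no integer satisfies both congruences.

There is no such integer.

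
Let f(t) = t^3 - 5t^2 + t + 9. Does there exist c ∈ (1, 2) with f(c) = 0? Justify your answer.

f(1) = 6 and f(2) = -1, which have opposite signs.
As a polynomial, f is continuous on every closed interval.
So by the Intermediate Value Theorem there is a c strictly between 1 and 2 with f(c) = 0.

Such a root exists.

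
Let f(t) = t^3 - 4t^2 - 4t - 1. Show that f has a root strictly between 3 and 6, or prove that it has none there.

Such a root exists.

f(3) = -22 and f(6) = 47, which have opposite signs.
Since f is a polynomial it is continuous on [3, 6].
By the Intermediate Value Theorem, f takes the value 0 somewhere in the open interval.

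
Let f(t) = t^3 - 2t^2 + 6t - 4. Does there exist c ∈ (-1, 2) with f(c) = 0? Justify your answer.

Yes, such a c exists.

f(-1) = -13 and f(2) = 8, which have opposite signs.
Since f is a polynomial it is continuous on [-1, 2].
By the Intermediate Value Theorem, f takes the value 0 somewhere in the open interval.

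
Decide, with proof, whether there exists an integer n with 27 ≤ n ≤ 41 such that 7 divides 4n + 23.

n = 31

Scanning upward from n = 27 gives 131, 135, 139, 143, none divisible by 7. Try n = 31: 4·31 + 23 = 147 = 21·7, which is divisible by 7.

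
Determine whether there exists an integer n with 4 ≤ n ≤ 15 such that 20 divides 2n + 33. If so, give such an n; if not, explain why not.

The values of 2n + 33 for n = 4, 5, …, 15 are 41, 43, 45, 47, 49, 51, 53, 55, 57, 59, 61, 63; reduced mod 20 these are 1, 3, 5, 7, 9, 11, 13, 15, 17, 19, 1, 3.
The residue 0 does not occur, so no n in [4, 15] makes 2n + 33 a multiple of 20.

No, no such integer n in that range exists.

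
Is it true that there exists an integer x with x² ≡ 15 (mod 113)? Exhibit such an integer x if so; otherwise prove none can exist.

x = 69

x = 69 works: 69² = 4761, and 4761 − 15 = 4746 = 42·113.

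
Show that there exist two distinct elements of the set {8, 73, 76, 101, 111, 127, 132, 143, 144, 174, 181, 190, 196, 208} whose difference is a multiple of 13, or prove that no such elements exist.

Reduce each element mod 13: 8↦8, 73↦8, 76↦11, 101↦10, 111↦7, 127↦10, 132↦2, 143↦0, 144↦1, 174↦5, 181↦12, 190↦8, 196↦1, 208↦0. The residue 8 repeats (at 8 and 73), and 73 − 8 = 65 = 5·13.

Yes: 8 and 73.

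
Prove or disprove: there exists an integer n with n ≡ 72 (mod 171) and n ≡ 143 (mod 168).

Both moduli are multiples of 3 = gcd(171, 168), so any solution would satisfy n ≡ 72 and n ≡ 143 modulo 3 simultaneously.
However 72 ≡ 0 and 143 ≡ 2 (mod 3), and 0 ≠ 2.
So no integer satisfies both congruences.

No such integer exists.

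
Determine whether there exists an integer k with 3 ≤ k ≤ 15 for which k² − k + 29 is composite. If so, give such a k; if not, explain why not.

k = 12

At k = 12: 12² − 12 + 29 = 161 = 7·23, which is composite.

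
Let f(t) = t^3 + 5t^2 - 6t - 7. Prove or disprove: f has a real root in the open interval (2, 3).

The endpoint values f(2) = 9 and f(3) = 47 are both positive. Claim: f(t) > 0 for every t in (2, 3).
Substitute t = 2 + u, where 0 < u < 1 on the interval. Expanding, f(2 + u) = u^3 + 11u^2 + 26u + 9.
All 4 nonzero coefficients of this polynomial in u are positive; hence for u > 0 the value is a sum of positive terms (the constant 9 among them).
So f is strictly positive on (2, 3); no root exists in the interval.

f has no root in that interval.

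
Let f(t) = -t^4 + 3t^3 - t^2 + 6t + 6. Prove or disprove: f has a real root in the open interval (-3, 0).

f(-3) = -183 and f(0) = 6, which have opposite signs.
Since f is a polynomial it is continuous on [-3, 0].
By the Intermediate Value Theorem f must vanish at some point of (-3, 0).

Yes, f has a root in the interval.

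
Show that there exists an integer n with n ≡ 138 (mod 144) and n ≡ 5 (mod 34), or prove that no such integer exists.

gcd(144, 34) = 2. If n ≡ 138 (mod 144) and n ≡ 5 (mod 34), then n ≡ 138 (mod 2) and n ≡ 5 (mod 2).
These are incompatible: 138 − 5 = 133 is not divisible by 2.
So no integer satisfies both congruences.

There is no such integer.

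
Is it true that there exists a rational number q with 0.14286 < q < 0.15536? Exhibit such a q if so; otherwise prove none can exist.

q = 2/13

Scale by 13: the interval becomes (1.85718, 2.01968), which contains the integer 2.
Hence 2/13 is a rational number with 0.14286 < 2/13 < 0.15536.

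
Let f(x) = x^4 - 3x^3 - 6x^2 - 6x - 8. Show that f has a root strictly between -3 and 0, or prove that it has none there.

f(-3) = 118 and f(0) = -8, which have opposite signs.
As a polynomial, f is continuous on every closed interval.
By the Intermediate Value Theorem, f takes the value 0 somewhere in the open interval.

Such a root exists.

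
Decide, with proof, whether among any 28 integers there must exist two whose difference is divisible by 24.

True.

Partition the integers by their residue mod 24; there are 24 classes.
With 28 integers and only 24 classes, the pigeonhole principle forces two of them, say a and b, into the same class.
Then a ≡ b (mod 24), i.e. 24 ∣ (a − b).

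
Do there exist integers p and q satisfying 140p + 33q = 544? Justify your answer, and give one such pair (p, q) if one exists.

Since gcd(140, 33) = 1, every integer is an integer combination of 140 and 33.
Euclidean algorithm: 140 = 4·33 + 8, 33 = 4·8 + 1, 8 = 8·1 + 0.
Back-substituting, 1 = 33 − 4·8 = 33 − 4·(140 − 4·33) = −4·140 + 17·33; that is, 140·(-4) + 33·17 = 1.
Times 544: 140·(-2176) + 33·9248 = 544, so (-2176, 9248) solves it.
The general solution is p = -2176 + 33k, q = 9248 − 140k; taking k = 66 gives the smaller pair p = 2, q = 8.
Indeed 140·2 + 33·8 = 280 + 264 = 544.

p = 2, q = 8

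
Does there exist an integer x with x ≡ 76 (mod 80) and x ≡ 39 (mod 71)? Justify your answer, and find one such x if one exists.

x = 4796

gcd(80, 71) = 1, so the Chinese Remainder Theorem guarantees exactly one residue class mod 5680 satisfying both.
Any solution of the first congruence is x = 76 + 80t; substituting into the second, 80t ≡ 39 − 76 ≡ 34 (mod 71).
80 ≡ 9 (mod 71), so this reads 9t ≡ 34 (mod 71). Since 9·8 = 72 = 1·71 + 1, the inverse of 9 mod 71 is 8.
Therefore t ≡ 8·34 = 272 ≡ 59 (mod 71).
With t = 59: x = 76 + 80·59 = 4796.
Verify: 4796 = 59·80 + 76 and 4796 = 67·71 + 39. ✓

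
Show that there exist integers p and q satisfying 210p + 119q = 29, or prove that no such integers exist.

There are no such integers.

gcd(210, 119) = 7, so every integer of the form 210p + 119q is a multiple of 7.
But 29 = 7·4 + 1, so 7 ∤ 29.
Therefore 210p + 119q = 29 has no solution in integers.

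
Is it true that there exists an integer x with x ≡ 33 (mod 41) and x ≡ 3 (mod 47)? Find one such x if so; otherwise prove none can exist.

x = 238

The moduli 41 and 47 are coprime, so by the Chinese Remainder Theorem a unique solution modulo 1927 exists.
Any solution of the first congruence is x = 33 + 41t; substituting into the second, 41t ≡ 3 − 33 ≡ 17 (mod 47).
Note 41·39 = 1599 ≡ 1 (mod 47) (as 1599 − 1 = 34·47), so 41⁻¹ ≡ 39.
Multiplying by 39: t ≡ 39·17 = 663 ≡ 5 (mod 47).
Taking t = 5 gives x = 33 + 41·5 = 238.
Indeed 238 ≡ 33 (mod 41) and 238 ≡ 3 (mod 47).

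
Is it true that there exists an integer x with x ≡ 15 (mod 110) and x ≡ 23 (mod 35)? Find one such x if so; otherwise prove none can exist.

There is no such integer.

Reduce both congruences modulo 5, which divides 110 and 35: they say x ≡ 15 (mod 5) and x ≡ 23 (mod 5).
These are incompatible: 15 − 23 = -8 is not divisible by 5.
Hence the system has no solution.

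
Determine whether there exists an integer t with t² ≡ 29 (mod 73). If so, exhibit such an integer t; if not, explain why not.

73 is prime, so by Euler's criterion 29 is a square mod 73 iff 29^((73−1)/2) = 29^36 ≡ 1 (mod 73).
Squaring successively (mod 73): 29^2 = 841 ≡ 38; 29^4 ≡ 38² = 1444 ≡ 57; 29^8 ≡ 57² = 3249 ≡ 37; 29^16 ≡ 37² = 1369 ≡ 55; 29^32 ≡ 55² = 3025 ≡ 32.
Since 36 = 32 + 4, 29^36 ≡ 32 · 57; multiplying out mod 73: 32·57 = 1824 ≡ 72. Thus 29^36 ≡ 72 ≡ −1 (mod 73).
The value −1 means 29 is a non-residue modulo 73, so t² ≡ 29 (mod 73) is impossible.

No such integer exists.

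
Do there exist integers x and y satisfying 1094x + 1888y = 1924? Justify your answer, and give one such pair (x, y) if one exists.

x = 38, y = -21

gcd(1094, 1888) = 2, and 2 divides 1924, so integer solutions exist.
Dividing through by 2 reduces the equation to 547x + 944y = 962.
Euclidean algorithm: 944 = 1·547 + 397, 547 = 1·397 + 150, 397 = 2·150 + 97, 150 = 1·97 + 53, 97 = 1·53 + 44, 53 = 1·44 + 9, 44 = 4·9 + 8, 9 = 1·8 + 1, 8 = 8·1 + 0.
Working back up the chain: 1 = 9 − 1·8 = 9 − (44 − 4·9) = −44 + 5·9 = −44 + 5·(53 − 1·44) = 5·53 − 6·44 = 5·53 − 6·(97 − 1·53) = −6·97 + 11·53 = −6·97 + 11·(150 − 1·97) = 11·150 − 17·97 = 11·150 − 17·(397 − 2·150) = −17·397 + 45·150 = −17·397 + 45·(547 − 1·397) = 45·547 − 62·397 = 45·547 − 62·(944 − 1·547) = −62·944 + 107·547. So 547·107 + 944·(-62) = 1.
Scaling by 962 gives the particular solution (x, y) = (102934, -59644).
Shifting by a multiple of (944, −547) keeps it a solution: x = 102934 − 109·944 = 38, y = -59644 + 109·547 = -21.
Check: 1094·38 + 1888·(-21) = 41572 − 39648 = 1924. ✓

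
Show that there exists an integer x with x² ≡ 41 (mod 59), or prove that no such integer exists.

x = 49

x = 49 works: 49² = 2401, and 2401 − 41 = 2360 = 40·59.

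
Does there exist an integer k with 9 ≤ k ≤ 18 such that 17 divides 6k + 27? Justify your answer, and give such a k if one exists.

At k = 9, 6·9 + 27 = 81 ≡ 13 (mod 17), and each step in k adds 6, giving residues 13, 2, 8, 14, 3, 9, 15, 4, 10, 16 for k = 9, 10, …, 18.
The residue 0 does not occur, so no k in [9, 18] makes 6k + 27 a multiple of 17.

No, no such integer k in that range exists.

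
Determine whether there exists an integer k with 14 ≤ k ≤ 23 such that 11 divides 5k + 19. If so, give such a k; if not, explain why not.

k = 16

k = 16 works, since 5·16 + 19 = 99 = 9·11.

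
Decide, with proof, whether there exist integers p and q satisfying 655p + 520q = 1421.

Both 655 and 520 are divisible by gcd(655, 520) = 5, hence so is any combination 655p + 520q.
But 1421 = 5·284 + 1, so 5 ∤ 1421.
Therefore 655p + 520q = 1421 has no solution in integers.

No, no such integers exist.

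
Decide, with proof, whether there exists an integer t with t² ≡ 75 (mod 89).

89 is prime, so by Euler's criterion 75 is a square mod 89 iff 75^((89−1)/2) = 75^44 ≡ 1 (mod 89).
Squaring successively (mod 89): 75^2 = 5625 ≡ 18; 75^4 ≡ 18² = 324 ≡ 57; 75^8 ≡ 57² = 3249 ≡ 45; 75^16 ≡ 45² = 2025 ≡ 67; 75^32 ≡ 67² = 4489 ≡ 39.
Since 44 = 32 + 8 + 4, 75^44 ≡ 39 · 45 · 57; multiplying out mod 89: 39·45 = 1755 ≡ 64, then 64·57 = 3648 ≡ 88. Thus 75^44 ≡ 88 ≡ −1 (mod 89).
By Euler's criterion 75 is a quadratic non-residue mod 89: no t satisfies t² ≡ 75 (mod 89).

There is no such integer.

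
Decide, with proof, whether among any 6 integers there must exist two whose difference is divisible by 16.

No; for instance {4, 5, 6, 7, 8, 9} is a counterexample.

Try 6 consecutive integers, 4, 5, …, 9. Their remainders mod 16 are 4, 5, 6, 7, 8, 9 — pairwise different, as any 6 ≤ 16 consecutive integers have distinct residues.
No two share a residue, so no pair has difference divisible by 16; the claim fails for this set.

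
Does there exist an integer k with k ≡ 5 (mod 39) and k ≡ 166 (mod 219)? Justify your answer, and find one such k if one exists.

There is no such integer.

Both moduli are multiples of 3 = gcd(39, 219), so any solution would satisfy k ≡ 5 and k ≡ 166 modulo 3 simultaneously.
However 5 ≡ 2 and 166 ≡ 1 (mod 3), and 2 ≠ 1.
Therefore no such k exists.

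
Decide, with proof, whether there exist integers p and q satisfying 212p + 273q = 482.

Since gcd(212, 273) = 1, every integer is an integer combination of 212 and 273.
Run the Euclidean algorithm on 273 and 212: 273 = 1·212 + 61, 212 = 3·61 + 29, 61 = 2·29 + 3, 29 = 9·3 + 2, 3 = 1·2 + 1, 2 = 2·1 + 0.
Back-substituting, 1 = 3 − 1·2 = 3 − (29 − 9·3) = −29 + 10·3 = −29 + 10·(61 − 2·29) = 10·61 − 21·29 = 10·61 − 21·(212 − 3·61) = −21·212 + 73·61 = −21·212 + 73·(273 − 1·212) = 73·273 − 94·212; that is, 212·(-94) + 273·73 = 1.
Scaling by 482 gives the particular solution (p, q) = (-45308, 35186).
Adding 166·273 to p and subtracting 166·212 from q gives the tidier solution (10, -6).
Indeed 212·10 + 273·(-6) = 2120 − 1638 = 482.

p = 10, q = -6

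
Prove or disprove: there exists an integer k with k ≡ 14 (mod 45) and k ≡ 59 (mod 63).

k = 59

The moduli are not coprime: gcd(45, 63) = 9. Compatibility requires 9 ∣ (59 − 14) = 45, which holds, so solutions exist.
List candidates k ≡ 14 (mod 45): 14, 59. Modulo 63 these are 14, 59; 59 gives 59 as required.
Verify: 59 = 1·45 + 14 and 59 = 0·63 + 59. ✓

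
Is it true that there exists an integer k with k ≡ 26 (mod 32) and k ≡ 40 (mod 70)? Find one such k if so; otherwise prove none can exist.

k = 250

The moduli are not coprime: gcd(32, 70) = 2. Compatibility requires 2 ∣ (40 − 26) = 14, which holds, so solutions exist.
Step through k = 26, 26 + 32, 26 + 2·32, …: the values 26, 58, 90, 122, 154, 186, 218, 250 reduce mod 70 to 26, 58, 20, 52, 14, 46, 8, 40. The value 250 hits 40.
Verify: 250 = 7·32 + 26 and 250 = 3·70 + 40. ✓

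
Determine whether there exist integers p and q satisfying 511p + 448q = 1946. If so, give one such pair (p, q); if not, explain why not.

Every value of 511p + 448q is a multiple of gcd(511, 448) = 7; since 7 ∣ 1946, solutions exist.
Dividing through by 7 reduces the equation to 73p + 64q = 278.
Euclidean algorithm: 73 = 1·64 + 9, 64 = 7·9 + 1, 9 = 9·1 + 0.
Unwinding: 1 = 64 − 7·9 = 64 − 7·(73 − 1·64) = −7·73 + 8·64, i.e. 73·(-7) + 64·8 = 1.
Multiplying through by 278: p = (-7)·278 = -1946, q = 8·278 = 2224 is a solution.
Shifting by a multiple of (64, −73) keeps it a solution: p = -1946 + 31·64 = 38, q = 2224 − 31·73 = -39.
Indeed 511·38 + 448·(-39) = 19418 − 17472 = 1946.

p = 38, q = -39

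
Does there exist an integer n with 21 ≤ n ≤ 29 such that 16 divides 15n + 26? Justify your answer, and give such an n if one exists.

At n = 26 we get 15·26 + 26 = 416, and 416 = 16·26.

n = 26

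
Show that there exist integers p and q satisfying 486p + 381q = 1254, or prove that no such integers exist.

Since gcd(486, 381) = 3 and 1254 = 3·418, Bézout's identity guarantees a solution.
Dividing through by 3 reduces the equation to 162p + 127q = 418.
Run the Euclidean algorithm on 162 and 127: 162 = 1·127 + 35, 127 = 3·35 + 22, 35 = 1·22 + 13, 22 = 1·13 + 9, 13 = 1·9 + 4, 9 = 2·4 + 1, 4 = 4·1 + 0.
Back-substituting, 1 = 9 − 2·4 = 9 − 2·(13 − 1·9) = −2·13 + 3·9 = −2·13 + 3·(22 − 1·13) = 3·22 − 5·13 = 3·22 − 5·(35 − 1·22) = −5·35 + 8·22 = −5·35 + 8·(127 − 3·35) = 8·127 − 29·35 = 8·127 − 29·(162 − 1·127) = −29·162 + 37·127; that is, 162·(-29) + 127·37 = 1.
Multiplying through by 418: p = (-29)·418 = -12122, q = 37·418 = 15466 is a solution.
Shifting by a multiple of (127, −162) keeps it a solution: p = -12122 + 96·127 = 70, q = 15466 − 96·162 = -86.
Check: 486·70 + 381·(-86) = 34020 − 32766 = 1254. ✓

p = 70, q = -86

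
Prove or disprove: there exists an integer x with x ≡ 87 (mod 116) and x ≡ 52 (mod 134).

There is no such integer.

Reduce both congruences modulo 2, which divides 116 and 134: they say x ≡ 87 (mod 2) and x ≡ 52 (mod 2).
However 87 ≡ 1 and 52 ≡ 0 (mod 2), and 1 ≠ 0.
Therefore no such x exists.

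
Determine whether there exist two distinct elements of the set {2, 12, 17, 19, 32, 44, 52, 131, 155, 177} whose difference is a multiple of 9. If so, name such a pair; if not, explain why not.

Yes: 2 and 155.

Both 2 and 155 leave remainder 2 on division by 9; their difference 153 = 17·9 is a multiple of 9.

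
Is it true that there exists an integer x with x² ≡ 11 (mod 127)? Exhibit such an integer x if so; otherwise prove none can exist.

x = 30

x = 30 works: 30² = 900, and 900 − 11 = 889 = 7·127.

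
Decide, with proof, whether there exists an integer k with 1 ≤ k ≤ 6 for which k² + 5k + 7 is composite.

k = 2

At k = 2: 2² + 5·2 + 7 = 21 = 3·7, which is composite.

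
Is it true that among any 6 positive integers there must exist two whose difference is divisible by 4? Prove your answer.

There are exactly 4 possible remainders on division by 4.
With 6 integers and only 4 classes, the pigeonhole principle forces two of them, say a and b, into the same class.
Equal remainders mean a − b ≡ 0 (mod 4), so 4 divides their difference.

True.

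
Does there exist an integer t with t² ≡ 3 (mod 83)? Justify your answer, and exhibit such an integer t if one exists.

Take t = 13. Then 13² = 169 = 2·83 + 3, so 13² ≡ 3 (mod 83).

t = 13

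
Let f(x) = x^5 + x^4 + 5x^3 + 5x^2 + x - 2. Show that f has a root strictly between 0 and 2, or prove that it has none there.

f(0) = -2 and f(2) = 108, which have opposite signs.
Since f is a polynomial it is continuous on [0, 2].
By the Intermediate Value Theorem f must vanish at some point of (0, 2).

Yes, f has a root in the interval.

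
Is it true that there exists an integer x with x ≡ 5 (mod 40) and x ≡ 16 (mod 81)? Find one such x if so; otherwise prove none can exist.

x = 2365

gcd(40, 81) = 1, so the Chinese Remainder Theorem guarantees exactly one residue class mod 3240 satisfying both.
Any solution of the first congruence is x = 5 + 40t; substituting into the second, 40t ≡ 16 − 5 ≡ 11 (mod 81).
Invert 40 mod 81 by the Euclidean algorithm: 81 = 2·40 + 1, 40 = 40·1 + 0; back-substituting, 1 = 81 − 2·40. Hence 40·(-2) ≡ 1, so 40⁻¹ ≡ -2 ≡ 79 (mod 81).
Multiplying by 79: t ≡ 79·11 = 869 ≡ 59 (mod 81).
With t = 59: x = 5 + 40·59 = 2365.
Verify: 2365 = 59·40 + 5 and 2365 = 29·81 + 16. ✓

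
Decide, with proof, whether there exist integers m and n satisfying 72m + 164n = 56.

m = 19, n = -8

Since gcd(72, 164) = 4 and 56 = 4·14, Bézout's identity guarantees a solution.
Dividing through by 4 reduces the equation to 18m + 41n = 14.
Euclidean algorithm: 41 = 2·18 + 5, 18 = 3·5 + 3, 5 = 1·3 + 2, 3 = 1·2 + 1, 2 = 2·1 + 0.
Back-substituting, 1 = 3 − 1·2 = 3 − (5 − 1·3) = −5 + 2·3 = −5 + 2·(18 − 3·5) = 2·18 − 7·5 = 2·18 − 7·(41 − 2·18) = −7·41 + 16·18; that is, 18·16 + 41·(-7) = 1.
Scaling by 14 gives the particular solution (m, n) = (224, -98).
Subtracting 5·41 from m and adding 5·18 to n gives the tidier solution (19, -8).
Check: 72·19 + 164·(-8) = 1368 − 1312 = 56. ✓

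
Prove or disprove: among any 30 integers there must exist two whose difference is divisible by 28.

Yes.

Partition the integers by their residue mod 28; there are 28 classes.
With 30 integers and only 28 classes, the pigeonhole principle forces two of them, say a and b, into the same class.
Equal remainders mean a − b ≡ 0 (mod 28), so 28 divides their difference.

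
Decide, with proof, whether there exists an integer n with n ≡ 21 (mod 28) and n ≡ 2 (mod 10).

Both moduli are multiples of 2 = gcd(28, 10), so any solution would satisfy n ≡ 21 and n ≡ 2 modulo 2 simultaneously.
These are incompatible: 21 − 2 = 19 is not divisible by 2.
So no integer satisfies both congruences.

No such integer exists.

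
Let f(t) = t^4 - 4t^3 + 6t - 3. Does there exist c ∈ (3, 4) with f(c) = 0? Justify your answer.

f(3) = -12 and f(4) = 21, which have opposite signs.
f is continuous everywhere (it is a polynomial), in particular on [3, 4].
The Intermediate Value Theorem then guarantees some c ∈ (3, 4) with f(c) = 0.

Yes, such a c exists.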